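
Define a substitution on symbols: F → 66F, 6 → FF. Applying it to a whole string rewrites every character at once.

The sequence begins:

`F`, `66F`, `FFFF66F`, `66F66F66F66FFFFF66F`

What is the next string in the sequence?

Rewriting the 19 symbols of 66F66F66F66FFFFF66F one by one yields FF FF 66F FF FF 66F FF FF 66F FF FF 66F 66F 66F 66F 66F FF FF 66F; concatenated:

FFFF66FFFFF66FFFFF66FFFFF66F66F66F66F66FFFFF66F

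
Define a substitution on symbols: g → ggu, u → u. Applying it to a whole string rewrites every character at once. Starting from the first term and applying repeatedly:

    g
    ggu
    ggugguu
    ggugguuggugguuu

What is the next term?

Rewriting the 15 symbols of ggugguuggugguuu one by one yields ggu ggu u ggu ggu u u ggu ggu u ggu ggu u u u; concatenated:

ggugguuggugguuuggugguuggugguuuu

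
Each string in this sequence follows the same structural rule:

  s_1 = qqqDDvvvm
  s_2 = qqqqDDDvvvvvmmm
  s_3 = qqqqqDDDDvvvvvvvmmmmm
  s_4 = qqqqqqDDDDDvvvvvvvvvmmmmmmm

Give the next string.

qqqqqqqDDDDDDvvvvvvvvvvvmmmmmmmmm

Term n consists of n+2 q's, followed by n+1 D's, followed by 2n+1 v's, followed by 2n-1 m's (n = 1, 2, …).
Setting n = 5 gives 7, 6, 11, 9 characters in each block.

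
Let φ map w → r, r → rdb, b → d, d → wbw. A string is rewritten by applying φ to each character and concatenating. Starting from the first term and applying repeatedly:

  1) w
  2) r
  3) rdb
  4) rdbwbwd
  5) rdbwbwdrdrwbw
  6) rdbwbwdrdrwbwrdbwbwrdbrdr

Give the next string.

Rewriting the 25 symbols of rdbwbwdrdrwbwrdbwbwrdbrdr one by one yields rdb wbw d r d r wbw rdb wbw rdb r d r rdb wbw d r d r rdb wbw d rdb wbw rdb; concatenated:

rdbwbwdrdrwbwrdbwbwrdbrdrrdbwbwdrdrrdbwbwdrdbwbwrdb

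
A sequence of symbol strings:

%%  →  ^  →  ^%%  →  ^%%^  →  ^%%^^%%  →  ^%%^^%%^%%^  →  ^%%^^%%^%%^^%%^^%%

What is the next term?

Each term (from the third on) is the previous term followed by the one before it: term 3 = ^·%% = ^%%.
Continuing: ^%%^^%%^%%^^%%^^%% · ^%%^^%%^%%^ gives term 8.

^%%^^%%^%%^^%%^^%%^%%^^%%^%%^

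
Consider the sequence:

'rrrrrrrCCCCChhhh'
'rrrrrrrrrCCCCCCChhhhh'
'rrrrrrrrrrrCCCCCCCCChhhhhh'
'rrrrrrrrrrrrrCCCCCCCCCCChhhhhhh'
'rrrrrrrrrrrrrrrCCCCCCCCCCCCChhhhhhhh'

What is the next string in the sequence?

rrrrrrrrrrrrrrrrrCCCCCCCCCCCCCCChhhhhhhhh

Reading off run lengths: r runs 7, 9, 11, 13, 15; C runs 5, 7, 9, 11, 13; h runs 4, 5, 6, 7, 8 — each is linear in n, where the shown terms are n = 3, 4, 5, 6, 7.
Setting n = 8 gives 17, 15, 9 characters in each block.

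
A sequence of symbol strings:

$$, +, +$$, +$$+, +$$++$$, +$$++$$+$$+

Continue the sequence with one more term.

This is a Fibonacci-style word recurrence s(k) = s(k−1)·s(k−2): e.g. +·$$ = +$$.
So term 7 is +$$++$$+$$+·+$$++$$.

+$$++$$+$$++$$++$$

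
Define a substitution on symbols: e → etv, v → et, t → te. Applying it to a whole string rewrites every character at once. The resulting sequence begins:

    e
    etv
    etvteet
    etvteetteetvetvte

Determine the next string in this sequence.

etvteetteetvetvteteetvetvteetetvteetteetv

Applying the rule to each of the 17 symbols of etvteetteetvetvte gives the pieces etv te et te etv etv te te etv etv te et etv te et te etv, which concatenate to the answer.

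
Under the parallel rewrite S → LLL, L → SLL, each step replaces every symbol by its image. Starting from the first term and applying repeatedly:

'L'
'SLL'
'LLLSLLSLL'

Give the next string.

Apply φ to LLLSLLSLL symbol by symbol: L→SLL, L→SLL, L→SLL, S→LLL, L→SLL, L→SLL, S→LLL, L→SLL, L→SLL; joined: SLL SLL SLL LLL SLL SLL LLL SLL SLL.

SLLSLLSLLLLLSLLSLLLLLSLLSLL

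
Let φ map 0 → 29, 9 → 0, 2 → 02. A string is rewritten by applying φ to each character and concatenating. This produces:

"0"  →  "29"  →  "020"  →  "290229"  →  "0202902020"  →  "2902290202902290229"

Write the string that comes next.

Applying the rule to each of the 19 symbols of 2902290202902290229 gives the pieces 02 0 29 02 02 0 29 02 29 02 0 29 02 02 0 29 02 02 0, which concatenate to the answer.

020290202029022902029020202902020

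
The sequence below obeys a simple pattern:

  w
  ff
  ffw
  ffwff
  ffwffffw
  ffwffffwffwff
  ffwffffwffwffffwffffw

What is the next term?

ffwffffwffwffffwffffwffwffffwffwff

This is a Fibonacci-style word recurrence s(k) = s(k−1)·s(k−2): e.g. ff·w = ffw.
The next term joins ffwffffwffwffffwffffw and ffwffffwffwff.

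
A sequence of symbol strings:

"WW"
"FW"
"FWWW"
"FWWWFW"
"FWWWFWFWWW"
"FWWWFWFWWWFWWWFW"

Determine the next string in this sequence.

From term 3 onward, concatenate the last term with the second-to-last: FW·WW = FWWW, FWWW·FW = FWWWFW, …
The next term joins FWWWFWFWWWFWWWFW and FWWWFWFWWW.

FWWWFWFWWWFWWWFWFWWWFWFWWW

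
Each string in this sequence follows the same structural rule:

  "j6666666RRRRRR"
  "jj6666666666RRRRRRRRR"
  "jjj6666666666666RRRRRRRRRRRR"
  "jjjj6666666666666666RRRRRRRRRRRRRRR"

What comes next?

Term n consists of n-1 j's, followed by 3n+1 6's, followed by 3n R's, where the shown terms are n = 2, 3, 4, 5.
At n = 6 the blocks have lengths 5, 19, 18.

jjjjj6666666666666666666RRRRRRRRRRRRRRRRRR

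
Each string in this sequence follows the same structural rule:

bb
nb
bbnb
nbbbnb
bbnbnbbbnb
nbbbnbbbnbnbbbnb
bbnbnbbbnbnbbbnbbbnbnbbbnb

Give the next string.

nbbbnbbbnbnbbbnbbbnbnbbbnbnbbbnbbbnbnbbbnb

This is a Fibonacci-style word recurrence s(k) = s(k−2)·s(k−1): e.g. bb·nb = bbnb.
Continuing: nbbbnbbbnbnbbbnb · bbnbnbbbnbnbbbnbbbnbnbbbnb gives term 8.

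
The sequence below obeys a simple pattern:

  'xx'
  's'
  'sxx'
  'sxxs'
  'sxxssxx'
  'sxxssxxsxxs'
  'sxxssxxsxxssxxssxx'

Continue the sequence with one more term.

sxxssxxsxxssxxssxxsxxssxxsxxs

From term 3 onward, concatenate the last term with the second-to-last: s·xx = sxx, sxx·s = sxxs, …
So term 8 is sxxssxxsxxssxxssxx·sxxssxxsxxs.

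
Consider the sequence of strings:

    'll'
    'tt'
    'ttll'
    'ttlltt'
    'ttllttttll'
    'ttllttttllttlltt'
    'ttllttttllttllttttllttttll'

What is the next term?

ttllttttllttllttttllttttllttllttttllttlltt

Each term (from the third on) is the previous term followed by the one before it: term 3 = tt·ll = ttll.
Continuing: ttllttttllttllttttllttttll · ttllttttllttlltt gives term 8.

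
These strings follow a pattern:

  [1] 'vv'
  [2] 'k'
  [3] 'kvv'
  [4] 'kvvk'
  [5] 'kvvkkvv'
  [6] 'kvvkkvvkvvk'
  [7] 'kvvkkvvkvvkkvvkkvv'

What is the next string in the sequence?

From term 3 onward, concatenate the last term with the second-to-last: k·vv = kvv, kvv·k = kvvk, …
So term 8 is kvvkkvvkvvkkvvkkvv·kvvkkvvkvvk.

kvvkkvvkvvkkvvkkvvkvvkkvvkvvk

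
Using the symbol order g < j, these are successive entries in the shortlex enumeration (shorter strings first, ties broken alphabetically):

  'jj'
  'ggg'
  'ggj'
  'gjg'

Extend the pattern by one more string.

gjj

Treat gjg as a base-2 numeral over the given alphabet and add one, carrying through any trailing j's.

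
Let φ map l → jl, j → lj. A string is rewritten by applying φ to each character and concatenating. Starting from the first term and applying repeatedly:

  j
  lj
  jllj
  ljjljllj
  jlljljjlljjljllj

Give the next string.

ljjljlljjlljljjljlljljjlljjljllj

Applying the rule to each of the 16 symbols of jlljljjlljjljllj gives the pieces lj jl jl lj jl lj lj jl jl lj lj jl lj jl jl lj, which concatenate to the answer.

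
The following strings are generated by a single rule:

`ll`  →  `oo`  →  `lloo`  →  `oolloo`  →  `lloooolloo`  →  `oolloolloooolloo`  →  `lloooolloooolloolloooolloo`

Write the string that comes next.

Each term (from the third on) is the two preceding terms concatenated in order: term 3 = ll·oo = lloo.
So term 8 is oolloolloooolloo·lloooolloooolloolloooolloo.

oolloolloooolloolloooolloooolloolloooolloo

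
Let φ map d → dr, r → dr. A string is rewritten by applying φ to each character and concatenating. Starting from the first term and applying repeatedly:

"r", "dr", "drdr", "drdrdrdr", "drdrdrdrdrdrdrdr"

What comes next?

drdrdrdrdrdrdrdrdrdrdrdrdrdrdrdr

φ(drdrdrdrdrdrdrdr) expands symbol-by-symbol to dr dr dr dr dr dr dr dr dr dr dr dr dr dr dr dr; joining the 16 pieces gives the next term.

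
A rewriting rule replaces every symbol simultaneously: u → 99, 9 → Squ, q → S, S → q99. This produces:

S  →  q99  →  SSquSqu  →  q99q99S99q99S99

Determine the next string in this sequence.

Rewriting the 15 symbols of q99q99S99q99S99 one by one yields S Squ Squ S Squ Squ q99 Squ Squ S Squ Squ q99 Squ Squ; concatenated:

SSquSquSSquSquq99SquSquSSquSquq99SquSqu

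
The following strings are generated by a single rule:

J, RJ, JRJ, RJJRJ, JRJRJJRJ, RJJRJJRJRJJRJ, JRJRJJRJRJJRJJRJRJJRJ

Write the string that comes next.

From term 3 onward, concatenate the second-to-last term with the last: J·RJ = JRJ, RJ·JRJ = RJJRJ, …
The next term joins RJJRJJRJRJJRJ and JRJRJJRJRJJRJJRJRJJRJ.

RJJRJJRJRJJRJJRJRJJRJRJJRJJRJRJJRJ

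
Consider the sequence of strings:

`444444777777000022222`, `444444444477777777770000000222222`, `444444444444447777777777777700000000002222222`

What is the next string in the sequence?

Reading off run lengths: 4 runs 6, 10, 14; 7 runs 6, 10, 14; 0 runs 4, 7, 10; 2 runs 5, 6, 7 — each is linear in n, where the shown terms are n = 2, 3, 4.
At n = 5 the blocks have lengths 18, 18, 13, 8.

444444444444444444777777777777777777000000000000022222222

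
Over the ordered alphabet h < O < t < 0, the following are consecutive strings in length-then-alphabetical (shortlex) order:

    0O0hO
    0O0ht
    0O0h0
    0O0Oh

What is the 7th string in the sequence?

0O0O0

Advancing 3 positions from 0O0Oh through 0O0Oh → 0O0OO → 0O0Ot reaches term 7.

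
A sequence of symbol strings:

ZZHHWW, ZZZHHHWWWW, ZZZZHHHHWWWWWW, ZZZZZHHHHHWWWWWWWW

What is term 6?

ZZZZZZZHHHHHHHWWWWWWWWWWWW

Reading off run lengths: Z runs 2, 3, 4, 5; H runs 2, 3, 4, 5; W runs 2, 4, 6, 8 — each is linear in n (n = 1, 2, …).
At n = 6 the blocks have lengths 7, 7, 12.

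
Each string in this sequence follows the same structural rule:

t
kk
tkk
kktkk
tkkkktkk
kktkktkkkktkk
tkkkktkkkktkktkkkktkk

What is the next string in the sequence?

Each term (from the third on) is the two preceding terms concatenated in order: term 3 = t·kk = tkk.
So term 8 is kktkktkkkktkk·tkkkktkkkktkktkkkktkk.

kktkktkkkktkktkkkktkkkktkktkkkktkk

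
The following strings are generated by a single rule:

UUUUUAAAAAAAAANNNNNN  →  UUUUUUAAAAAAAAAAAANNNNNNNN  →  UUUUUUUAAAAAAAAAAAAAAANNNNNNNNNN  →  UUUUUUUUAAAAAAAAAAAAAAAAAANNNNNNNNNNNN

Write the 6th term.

UUUUUUUUUUAAAAAAAAAAAAAAAAAAAAAAAANNNNNNNNNNNNNNNN

Reading off run lengths: U runs 5, 6, 7, 8; A runs 9, 12, 15, 18; N runs 6, 8, 10, 12 — each is linear in n, where the shown terms are n = 3, 4, 5, 6.
Setting n = 8 gives 10, 24, 16 characters in each block.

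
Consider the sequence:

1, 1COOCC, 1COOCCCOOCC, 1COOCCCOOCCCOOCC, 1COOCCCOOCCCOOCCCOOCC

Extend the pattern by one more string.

The strings grow by a fixed suffix COOCC each time.
So the next term is 1COOCCCOOCCCOOCCCOOCC·COOCC.

1COOCCCOOCCCOOCCCOOCCCOOCC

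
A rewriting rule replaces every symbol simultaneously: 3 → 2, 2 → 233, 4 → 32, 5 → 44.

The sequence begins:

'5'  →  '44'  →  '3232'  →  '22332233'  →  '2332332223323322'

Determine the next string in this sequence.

Replace each of the 16 characters of 2332332223323322 in place — 233 2 2 233 2 2 233 233 233 2 2 233 2 2 233 233 — and concatenate.

23322233222332332332223322233233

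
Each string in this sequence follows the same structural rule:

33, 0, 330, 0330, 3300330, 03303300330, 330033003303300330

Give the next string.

From term 3 onward, concatenate the second-to-last term with the last: 33·0 = 330, 0·330 = 0330, …
The next term joins 03303300330 and 330033003303300330.

03303300330330033003303300330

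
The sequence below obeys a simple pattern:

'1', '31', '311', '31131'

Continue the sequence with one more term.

31131311

Each term (from the third on) is the previous term followed by the one before it: term 3 = 31·1 = 311.
Continuing: 31131 · 311 gives term 5.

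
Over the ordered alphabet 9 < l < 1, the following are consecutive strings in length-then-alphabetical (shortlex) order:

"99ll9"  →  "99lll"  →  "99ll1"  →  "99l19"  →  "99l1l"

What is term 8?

Advancing 3 positions from 99l1l through 99l1l → 99l11 → 99199 reaches term 8.

9919l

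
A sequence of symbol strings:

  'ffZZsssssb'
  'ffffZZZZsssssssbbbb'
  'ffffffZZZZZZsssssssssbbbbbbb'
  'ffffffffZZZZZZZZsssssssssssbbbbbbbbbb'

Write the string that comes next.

ffffffffffZZZZZZZZZZsssssssssssssbbbbbbbbbbbbb

The n-th term is 2n f's then 2n Z's then 2n+3 s's then 3n-2 b's (n = 1, 2, …).
For the next term, n = 5, so the run lengths are 10, 10, 13, 13.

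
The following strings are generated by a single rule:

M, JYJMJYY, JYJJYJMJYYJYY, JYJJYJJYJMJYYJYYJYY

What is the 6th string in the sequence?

Each term wraps the previous one in JYJ on the left and JYY on the right.
From JYJJYJJYJMJYYJYYJYY, 2 further steps: JYJJYJJYJMJYYJYYJYY → JYJJYJJYJJYJMJYYJYYJYYJYY → (answer).

JYJJYJJYJJYJJYJMJYYJYYJYYJYYJYY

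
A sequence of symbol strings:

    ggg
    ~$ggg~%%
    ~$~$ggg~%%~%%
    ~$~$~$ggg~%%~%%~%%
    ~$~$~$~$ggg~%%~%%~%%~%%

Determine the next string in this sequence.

s(k+1) = ~$·s(k)·~%%, so each term gains ~$ as a prefix and ~%% as a suffix.
So the next term is ~$·~$~$~$~$ggg~%%~%%~%%~%%·~%%.

~$~$~$~$~$ggg~%%~%%~%%~%%~%%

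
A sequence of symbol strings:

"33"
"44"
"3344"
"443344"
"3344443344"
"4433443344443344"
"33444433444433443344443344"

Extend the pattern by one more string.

Each term (from the third on) is the two preceding terms concatenated in order: term 3 = 33·44 = 3344.
Continuing: 4433443344443344 · 33444433444433443344443344 gives term 8.

443344334444334433444433444433443344443344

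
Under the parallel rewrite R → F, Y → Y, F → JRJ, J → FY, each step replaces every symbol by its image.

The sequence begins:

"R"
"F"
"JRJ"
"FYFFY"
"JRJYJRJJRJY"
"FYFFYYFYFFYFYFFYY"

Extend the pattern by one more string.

φ(FYFFYYFYFFYFYFFYY) expands symbol-by-symbol to JRJ Y JRJ JRJ Y Y JRJ Y JRJ JRJ Y JRJ Y JRJ JRJ Y Y; joining the 17 pieces gives the next term.

JRJYJRJJRJYYJRJYJRJJRJYJRJYJRJJRJYY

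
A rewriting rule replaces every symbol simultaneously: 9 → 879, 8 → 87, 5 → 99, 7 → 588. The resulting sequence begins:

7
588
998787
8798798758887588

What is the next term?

Replace each of the 16 characters of 8798798758887588 in place — 87 588 879 87 588 879 87 588 99 87 87 87 588 99 87 87 — and concatenate.

87588879875888798758899878787588998787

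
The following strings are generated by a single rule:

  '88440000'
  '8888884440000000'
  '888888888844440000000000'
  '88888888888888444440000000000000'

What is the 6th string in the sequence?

888888888888888888888844444440000000000000000000

Term n consists of 4n-2 8's, followed by n+1 4's, followed by 3n+1 0's (n = 1, 2, …).
Setting n = 6 gives 22, 7, 19 characters in each block.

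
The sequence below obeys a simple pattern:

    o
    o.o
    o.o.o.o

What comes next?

Every step duplicates the string with '.' between the halves.
One more doubling of o.o.o.o gives the answer.

o.o.o.o.o.o.o.o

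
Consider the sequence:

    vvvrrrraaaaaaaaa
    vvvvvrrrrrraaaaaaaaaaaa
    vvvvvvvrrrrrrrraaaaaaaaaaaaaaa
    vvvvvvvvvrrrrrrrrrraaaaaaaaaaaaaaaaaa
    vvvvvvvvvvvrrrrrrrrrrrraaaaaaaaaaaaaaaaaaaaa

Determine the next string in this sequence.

The n-th term is 2n-1 v's then 2n r's then 3n+3 a's, where the shown terms are n = 2, 3, 4, 5, 6.
Setting n = 7 gives 13, 14, 24 characters in each block.

vvvvvvvvvvvvvrrrrrrrrrrrrrraaaaaaaaaaaaaaaaaaaaaaaa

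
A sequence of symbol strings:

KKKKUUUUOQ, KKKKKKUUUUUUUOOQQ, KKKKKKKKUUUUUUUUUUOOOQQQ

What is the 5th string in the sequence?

Term n consists of 2n+2 K's, followed by 3n+1 U's, followed by n O's, followed by n Q's (n = 1, 2, …).
At n = 5 the blocks have lengths 12, 16, 5, 5.

KKKKKKKKKKKKUUUUUUUUUUUUUUUUOOOOOQQQQQ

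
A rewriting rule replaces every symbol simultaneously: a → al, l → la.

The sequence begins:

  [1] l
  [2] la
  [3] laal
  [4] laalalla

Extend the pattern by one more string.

laalallaallalaal

Rewriting each symbol of laalalla: l→la, a→al, a→al, l→la, a→al, l→la, l→la, a→al, which concatenates to la al al la al la la al.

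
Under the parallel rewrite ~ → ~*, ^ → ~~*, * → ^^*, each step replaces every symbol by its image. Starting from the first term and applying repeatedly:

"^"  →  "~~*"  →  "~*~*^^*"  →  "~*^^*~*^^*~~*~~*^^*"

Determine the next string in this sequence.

~*^^*~~*~~*^^*~*^^*~~*~~*^^*~*~*^^*~*~*^^*~~*~~*^^*

φ(~*^^*~*^^*~~*~~*^^*) expands symbol-by-symbol to ~* ^^* ~~* ~~* ^^* ~* ^^* ~~* ~~* ^^* ~* ~* ^^* ~* ~* ^^* ~~* ~~* ^^*; joining the 19 pieces gives the next term.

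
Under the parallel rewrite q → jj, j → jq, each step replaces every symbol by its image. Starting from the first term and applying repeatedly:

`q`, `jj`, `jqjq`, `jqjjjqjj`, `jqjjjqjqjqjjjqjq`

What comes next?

Replace each of the 16 characters of jqjjjqjqjqjjjqjq in place — jq jj jq jq jq jj jq jj jq jj jq jq jq jj jq jj — and concatenate.

jqjjjqjqjqjjjqjjjqjjjqjqjqjjjqjj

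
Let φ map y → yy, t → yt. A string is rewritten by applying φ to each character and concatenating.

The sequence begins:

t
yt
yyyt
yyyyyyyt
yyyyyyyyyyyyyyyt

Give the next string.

Rewriting the 16 symbols of yyyyyyyyyyyyyyyt one by one yields yy yy yy yy yy yy yy yy yy yy yy yy yy yy yy yt; concatenated:

yyyyyyyyyyyyyyyyyyyyyyyyyyyyyyyt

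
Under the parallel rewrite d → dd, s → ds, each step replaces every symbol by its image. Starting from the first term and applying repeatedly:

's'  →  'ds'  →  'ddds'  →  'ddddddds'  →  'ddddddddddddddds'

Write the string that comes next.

Applying the rule to each of the 16 symbols of ddddddddddddddds gives the pieces dd dd dd dd dd dd dd dd dd dd dd dd dd dd dd ds, which concatenate to the answer.

ddddddddddddddddddddddddddddddds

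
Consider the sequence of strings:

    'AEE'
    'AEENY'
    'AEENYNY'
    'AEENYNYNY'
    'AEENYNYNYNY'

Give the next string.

The strings grow by a fixed suffix NY each time.
One more step from AEENYNYNYNY gives the answer.

AEENYNYNYNYNY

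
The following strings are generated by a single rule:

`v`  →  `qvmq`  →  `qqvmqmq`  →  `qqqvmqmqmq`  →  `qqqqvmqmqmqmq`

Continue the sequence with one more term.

qqqqqvmqmqmqmqmq

Every step adds q to the front and mq to the end of the previous string.
So the next term is q·qqqqvmqmqmqmq·mq.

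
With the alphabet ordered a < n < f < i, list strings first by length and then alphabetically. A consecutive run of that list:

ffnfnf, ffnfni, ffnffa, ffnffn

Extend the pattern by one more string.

Find the rightmost character of ffnffn below i, bump it to the next letter, and reset everything to its right to a.

ffnfff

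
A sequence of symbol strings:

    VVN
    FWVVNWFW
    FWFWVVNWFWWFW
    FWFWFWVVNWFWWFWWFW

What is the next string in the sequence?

Every step adds FW to the front and WFW to the end of the previous string.
Applying this once more to FWFWFWVVNWFWWFWWFW:

FWFWFWFWVVNWFWWFWWFWWFW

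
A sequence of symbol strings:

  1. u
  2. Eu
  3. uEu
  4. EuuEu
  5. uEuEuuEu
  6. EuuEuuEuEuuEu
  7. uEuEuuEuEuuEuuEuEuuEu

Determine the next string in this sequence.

Each term (from the third on) is the two preceding terms concatenated in order: term 3 = u·Eu = uEu.
The next term joins EuuEuuEuEuuEu and uEuEuuEuEuuEuuEuEuuEu.

EuuEuuEuEuuEuuEuEuuEuEuuEuuEuEuuEu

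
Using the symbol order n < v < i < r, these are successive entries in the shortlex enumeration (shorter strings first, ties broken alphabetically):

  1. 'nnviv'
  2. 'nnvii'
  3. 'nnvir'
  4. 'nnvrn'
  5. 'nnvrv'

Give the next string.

nnvri

Treat nnvrv as a base-4 numeral over the given alphabet and add one, carrying through any trailing r's.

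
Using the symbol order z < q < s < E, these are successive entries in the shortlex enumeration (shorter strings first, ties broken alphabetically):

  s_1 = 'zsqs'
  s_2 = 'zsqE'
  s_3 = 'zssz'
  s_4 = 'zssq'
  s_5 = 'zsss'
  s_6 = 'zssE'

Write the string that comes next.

zsEz

Treat zssE as a base-4 numeral over the given alphabet and add one, carrying through any trailing E's.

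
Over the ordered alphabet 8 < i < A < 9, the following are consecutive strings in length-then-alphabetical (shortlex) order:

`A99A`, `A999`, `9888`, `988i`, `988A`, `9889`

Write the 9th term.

Advancing 3 positions from 9889 through 9889 → 98i8 → 98ii reaches term 9.

98iA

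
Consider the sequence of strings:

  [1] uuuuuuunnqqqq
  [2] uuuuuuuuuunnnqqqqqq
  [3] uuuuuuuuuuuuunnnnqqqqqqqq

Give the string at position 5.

uuuuuuuuuuuuuuuuuuunnnnnnqqqqqqqqqqqq

Each string has the form u^{3n+1} n^{n} q^{2n}, where the shown terms are n = 2, 3, 4.
For term 5, n = 6, so the run lengths are 19, 6, 12.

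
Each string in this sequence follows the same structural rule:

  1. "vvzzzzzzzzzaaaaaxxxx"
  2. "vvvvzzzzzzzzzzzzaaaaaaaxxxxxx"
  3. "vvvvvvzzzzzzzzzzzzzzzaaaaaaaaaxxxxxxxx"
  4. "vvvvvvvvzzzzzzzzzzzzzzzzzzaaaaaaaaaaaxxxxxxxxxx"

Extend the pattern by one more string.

vvvvvvvvvvzzzzzzzzzzzzzzzzzzzzzaaaaaaaaaaaaaxxxxxxxxxxxx

The n-th term is 2n-2 v's then 3n+3 z's then 2n+1 a's then 2n x's, where the shown terms are n = 2, 3, 4, 5.
At n = 6 the blocks have lengths 10, 21, 13, 12.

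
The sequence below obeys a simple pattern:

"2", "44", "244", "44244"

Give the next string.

24444244

Each term (from the third on) is the two preceding terms concatenated in order: term 3 = 2·44 = 244.
The next term joins 244 and 44244.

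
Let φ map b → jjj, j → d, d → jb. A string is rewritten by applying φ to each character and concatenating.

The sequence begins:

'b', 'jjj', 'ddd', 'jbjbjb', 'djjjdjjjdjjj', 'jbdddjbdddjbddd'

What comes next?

djjjjbjbjbdjjjjbjbjbdjjjjbjbjb

φ(jbdddjbdddjbddd) expands symbol-by-symbol to d jjj jb jb jb d jjj jb jb jb d jjj jb jb jb; joining the 15 pieces gives the next term.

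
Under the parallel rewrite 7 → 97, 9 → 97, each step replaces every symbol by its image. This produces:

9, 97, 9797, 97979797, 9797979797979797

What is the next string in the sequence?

97979797979797979797979797979797

Replace each of the 16 characters of 9797979797979797 in place — 97 97 97 97 97 97 97 97 97 97 97 97 97 97 97 97 — and concatenate.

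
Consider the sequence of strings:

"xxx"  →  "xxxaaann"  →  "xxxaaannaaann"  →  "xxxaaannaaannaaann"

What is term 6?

xxxaaannaaannaaannaaannaaann

Each term is the previous one with aaann appended.
From xxxaaannaaannaaann, 2 further steps: xxxaaannaaannaaann → xxxaaannaaannaaannaaann → (answer).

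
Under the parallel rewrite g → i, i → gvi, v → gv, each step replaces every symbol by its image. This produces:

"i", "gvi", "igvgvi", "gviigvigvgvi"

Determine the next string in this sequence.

igvgvigviigvgviigvigvgvi

Rewriting each symbol of gviigvigvgvi: g→i, v→gv, i→gvi, i→gvi, g→i, v→gv, i→gvi, g→i, v→gv, g→i, v→gv, i→gvi, which concatenates to i gv gvi gvi i gv gvi i gv i gv gvi.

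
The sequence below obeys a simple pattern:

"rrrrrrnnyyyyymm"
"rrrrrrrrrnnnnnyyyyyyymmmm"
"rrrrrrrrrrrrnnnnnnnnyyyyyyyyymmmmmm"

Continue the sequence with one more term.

Term n consists of 3n+3 r's, followed by 3n-1 n's, followed by 2n+3 y's, followed by 2n m's (n = 1, 2, …).
At n = 4 the blocks have lengths 15, 11, 11, 8.

rrrrrrrrrrrrrrrnnnnnnnnnnnyyyyyyyyyyymmmmmmmm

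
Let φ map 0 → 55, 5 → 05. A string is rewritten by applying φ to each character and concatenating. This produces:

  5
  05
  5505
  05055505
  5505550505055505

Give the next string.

05055505050555055505550505055505

φ(5505550505055505) expands symbol-by-symbol to 05 05 55 05 05 05 55 05 55 05 55 05 05 05 55 05; joining the 16 pieces gives the next term.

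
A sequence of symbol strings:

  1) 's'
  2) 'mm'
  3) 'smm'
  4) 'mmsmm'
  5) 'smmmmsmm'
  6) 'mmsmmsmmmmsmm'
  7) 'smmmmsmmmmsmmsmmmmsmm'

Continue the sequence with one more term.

From term 3 onward, concatenate the second-to-last term with the last: s·mm = smm, mm·smm = mmsmm, …
Continuing: mmsmmsmmmmsmm · smmmmsmmmmsmmsmmmmsmm gives term 8.

mmsmmsmmmmsmmsmmmmsmmmmsmmsmmmmsmm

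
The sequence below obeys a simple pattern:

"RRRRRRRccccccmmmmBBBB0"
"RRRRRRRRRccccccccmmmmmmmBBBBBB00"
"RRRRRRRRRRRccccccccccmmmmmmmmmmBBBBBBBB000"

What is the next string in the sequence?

The n-th term is 2n+3 R's then 2n+2 c's then 3n-2 m's then 2n B's then n-1 0's, where the shown terms are n = 2, 3, 4.
At n = 5 the blocks have lengths 13, 12, 13, 10, 4.

RRRRRRRRRRRRRccccccccccccmmmmmmmmmmmmmBBBBBBBBBB0000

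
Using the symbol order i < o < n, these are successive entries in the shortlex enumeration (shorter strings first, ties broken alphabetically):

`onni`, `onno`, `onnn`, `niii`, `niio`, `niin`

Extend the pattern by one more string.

nioi

Treat niin as a base-3 numeral over the given alphabet and add one, carrying through any trailing n's.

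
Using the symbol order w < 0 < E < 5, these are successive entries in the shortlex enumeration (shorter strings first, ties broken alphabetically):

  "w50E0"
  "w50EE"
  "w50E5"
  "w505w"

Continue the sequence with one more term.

w5050

Treat w505w as a base-4 numeral over the given alphabet and add one, carrying through any trailing 5's.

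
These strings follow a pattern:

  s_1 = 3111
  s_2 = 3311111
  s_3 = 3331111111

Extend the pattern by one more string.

Reading off run lengths: 3 runs 1, 2, 3; 1 runs 3, 5, 7 — each is linear in n, where the shown terms are n = 2, 3, 4.
At n = 5 the blocks have lengths 4, 9.

3333111111111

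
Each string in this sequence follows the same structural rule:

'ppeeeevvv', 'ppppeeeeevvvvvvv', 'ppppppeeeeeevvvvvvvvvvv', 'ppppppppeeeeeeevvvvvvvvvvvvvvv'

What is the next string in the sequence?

ppppppppppeeeeeeeevvvvvvvvvvvvvvvvvvv

Reading off run lengths: p runs 2, 4, 6, 8; e runs 4, 5, 6, 7; v runs 3, 7, 11, 15 — each is linear in n (n = 1, 2, …).
At n = 5 the blocks have lengths 10, 8, 19.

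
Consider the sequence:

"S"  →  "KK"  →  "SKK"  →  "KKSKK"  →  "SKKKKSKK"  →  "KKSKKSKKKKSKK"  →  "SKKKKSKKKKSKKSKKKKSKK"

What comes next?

From term 3 onward, concatenate the second-to-last term with the last: S·KK = SKK, KK·SKK = KKSKK, …
Continuing: KKSKKSKKKKSKK · SKKKKSKKKKSKKSKKKKSKK gives term 8.

KKSKKSKKKKSKKSKKKKSKKKKSKKSKKKKSKK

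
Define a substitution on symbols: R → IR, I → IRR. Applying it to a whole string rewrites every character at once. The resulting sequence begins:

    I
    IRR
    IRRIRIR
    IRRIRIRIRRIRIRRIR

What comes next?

Applying the rule to each of the 17 symbols of IRRIRIRIRRIRIRRIR gives the pieces IRR IR IR IRR IR IRR IR IRR IR IR IRR IR IRR IR IR IRR IR, which concatenate to the answer.

IRRIRIRIRRIRIRRIRIRRIRIRIRRIRIRRIRIRIRRIR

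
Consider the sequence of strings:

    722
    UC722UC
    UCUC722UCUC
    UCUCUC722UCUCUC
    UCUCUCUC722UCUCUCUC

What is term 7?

Every step adds UC to the front and UC to the end of the previous string.
From UCUCUCUC722UCUCUCUC, 2 further steps: UCUCUCUC722UCUCUCUC → UCUCUCUCUC722UCUCUCUCUC → (answer).

UCUCUCUCUCUC722UCUCUCUCUCUC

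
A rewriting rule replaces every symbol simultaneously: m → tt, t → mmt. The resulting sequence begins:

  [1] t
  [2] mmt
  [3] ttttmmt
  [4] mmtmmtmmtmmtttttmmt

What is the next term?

ttttmmtttttmmtttttmmtttttmmtmmtmmtmmtmmtttttmmt

φ(mmtmmtmmtmmtttttmmt) expands symbol-by-symbol to tt tt mmt tt tt mmt tt tt mmt tt tt mmt mmt mmt mmt mmt tt tt mmt; joining the 19 pieces gives the next term.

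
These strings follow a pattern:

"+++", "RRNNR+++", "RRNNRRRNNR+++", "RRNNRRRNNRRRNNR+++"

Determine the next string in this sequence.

RRNNRRRNNRRRNNRRRNNR+++

Every step adds RRNNR at the front: s(k+1) = RRNNR·s(k).
So the next term is RRNNR·RRNNRRRNNRRRNNR+++.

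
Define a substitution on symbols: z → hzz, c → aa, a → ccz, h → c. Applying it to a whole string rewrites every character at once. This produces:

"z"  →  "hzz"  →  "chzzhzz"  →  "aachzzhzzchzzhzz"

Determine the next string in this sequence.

Rewriting the 16 symbols of aachzzhzzchzzhzz one by one yields ccz ccz aa c hzz hzz c hzz hzz aa c hzz hzz c hzz hzz; concatenated:

cczcczaachzzhzzchzzhzzaachzzhzzchzzhzz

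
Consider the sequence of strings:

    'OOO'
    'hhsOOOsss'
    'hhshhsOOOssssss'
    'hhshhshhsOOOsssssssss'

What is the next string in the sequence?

Every step adds hhs to the front and sss to the end of the previous string.
Applying this once more to hhshhshhsOOOsssssssss:

hhshhshhshhsOOOssssssssssss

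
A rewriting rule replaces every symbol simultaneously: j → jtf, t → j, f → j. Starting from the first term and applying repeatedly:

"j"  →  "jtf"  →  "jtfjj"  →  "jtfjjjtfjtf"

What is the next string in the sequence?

jtfjjjtfjtfjtfjjjtfjj

Apply φ to jtfjjjtfjtf symbol by symbol: j→jtf, t→j, f→j, j→jtf, j→jtf, j→jtf, t→j, f→j, j→jtf, t→j, f→j; joined: jtf j j jtf jtf jtf j j jtf j j.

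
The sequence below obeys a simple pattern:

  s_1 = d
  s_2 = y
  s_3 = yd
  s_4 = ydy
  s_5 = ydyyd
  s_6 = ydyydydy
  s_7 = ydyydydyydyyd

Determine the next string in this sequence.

ydyydydyydyydydyydydy

This is a Fibonacci-style word recurrence s(k) = s(k−1)·s(k−2): e.g. y·d = yd.
Continuing: ydyydydyydyyd · ydyydydy gives term 8.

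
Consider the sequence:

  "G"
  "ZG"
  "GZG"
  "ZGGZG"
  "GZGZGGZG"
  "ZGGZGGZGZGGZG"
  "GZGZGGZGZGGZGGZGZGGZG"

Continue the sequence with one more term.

ZGGZGGZGZGGZGGZGZGGZGZGGZGGZGZGGZG

Each term (from the third on) is the two preceding terms concatenated in order: term 3 = G·ZG = GZG.
Continuing: ZGGZGGZGZGGZG · GZGZGGZGZGGZGGZGZGGZG gives term 8.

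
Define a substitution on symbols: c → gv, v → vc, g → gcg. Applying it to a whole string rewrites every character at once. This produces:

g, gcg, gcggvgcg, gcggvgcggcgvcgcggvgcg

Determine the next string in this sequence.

Rewriting the 21 symbols of gcggvgcggcgvcgcggvgcg one by one yields gcg gv gcg gcg vc gcg gv gcg gcg gv gcg vc gv gcg gv gcg gcg vc gcg gv gcg; concatenated:

gcggvgcggcgvcgcggvgcggcggvgcgvcgvgcggvgcggcgvcgcggvgcg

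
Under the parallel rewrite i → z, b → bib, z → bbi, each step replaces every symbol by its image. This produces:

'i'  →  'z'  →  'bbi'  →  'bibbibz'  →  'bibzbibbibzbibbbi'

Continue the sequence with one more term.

bibzbibbbibibzbibbibzbibbbibibzbibbibbibz

Applying the rule to each of the 17 symbols of bibzbibbibzbibbbi gives the pieces bib z bib bbi bib z bib bib z bib bbi bib z bib bib bib z, which concatenate to the answer.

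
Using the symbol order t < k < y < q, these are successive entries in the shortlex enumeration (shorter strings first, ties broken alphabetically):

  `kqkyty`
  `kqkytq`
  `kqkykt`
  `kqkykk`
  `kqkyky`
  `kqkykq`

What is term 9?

Stepping forward 3 times from kqkykq: kqkykq → kqkyyt → kqkyyk, then the target.

kqkyyy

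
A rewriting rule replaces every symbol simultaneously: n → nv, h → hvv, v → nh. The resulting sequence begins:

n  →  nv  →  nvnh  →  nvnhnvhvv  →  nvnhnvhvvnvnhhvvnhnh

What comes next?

nvnhnvhvvnvnhhvvnhnhnvnhnvhvvhvvnhnhnvhvvnvhvv

Replace each of the 20 characters of nvnhnvhvvnvnhhvvnhnh in place — nv nh nv hvv nv nh hvv nh nh nv nh nv hvv hvv nh nh nv hvv nv hvv — and concatenate.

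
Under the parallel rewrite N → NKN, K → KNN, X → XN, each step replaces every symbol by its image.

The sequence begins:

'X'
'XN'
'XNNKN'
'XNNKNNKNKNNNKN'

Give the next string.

Rewriting the 14 symbols of XNNKNNKNKNNNKN one by one yields XN NKN NKN KNN NKN NKN KNN NKN KNN NKN NKN NKN KNN NKN; concatenated:

XNNKNNKNKNNNKNNKNKNNNKNKNNNKNNKNNKNKNNNKN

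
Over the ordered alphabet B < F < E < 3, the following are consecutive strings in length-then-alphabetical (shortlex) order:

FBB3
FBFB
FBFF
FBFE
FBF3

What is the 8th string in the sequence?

Stepping forward 3 times from FBF3: FBF3 → FBEB → FBEF, then the target.

FBEE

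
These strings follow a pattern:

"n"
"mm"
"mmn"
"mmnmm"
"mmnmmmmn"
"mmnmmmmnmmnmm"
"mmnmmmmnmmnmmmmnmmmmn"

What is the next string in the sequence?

From term 3 onward, concatenate the last term with the second-to-last: mm·n = mmn, mmn·mm = mmnmm, …
Continuing: mmnmmmmnmmnmmmmnmmmmn · mmnmmmmnmmnmm gives term 8.

mmnmmmmnmmnmmmmnmmmmnmmnmmmmnmmnmm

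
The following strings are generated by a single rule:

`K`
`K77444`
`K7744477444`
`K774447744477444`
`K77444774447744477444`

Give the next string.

K7744477444774447744477444

Every step adds 77444 to the end: s(k+1) = s(k)·77444.
So the next term is K77444774447744477444·77444.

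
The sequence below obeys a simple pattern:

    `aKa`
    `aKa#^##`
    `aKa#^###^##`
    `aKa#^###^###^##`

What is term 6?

aKa#^###^###^###^###^##

Each term is the previous one with #^## appended.
From aKa#^###^###^##, 2 further steps: aKa#^###^###^## → aKa#^###^###^###^## → (answer).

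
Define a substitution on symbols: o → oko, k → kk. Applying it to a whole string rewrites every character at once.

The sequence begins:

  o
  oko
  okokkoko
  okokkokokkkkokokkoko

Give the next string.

okokkokokkkkokokkokokkkkkkkkokokkokokkkkokokkoko

Replace each of the 20 characters of okokkokokkkkokokkoko in place — oko kk oko kk kk oko kk oko kk kk kk kk oko kk oko kk kk oko kk oko — and concatenate.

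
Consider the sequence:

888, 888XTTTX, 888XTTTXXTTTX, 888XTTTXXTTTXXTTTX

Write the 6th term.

888XTTTXXTTTXXTTTXXTTTXXTTTX

The strings grow by a fixed suffix XTTTX each time.
From 888XTTTXXTTTXXTTTX, 2 further steps: 888XTTTXXTTTXXTTTX → 888XTTTXXTTTXXTTTXXTTTX → (answer).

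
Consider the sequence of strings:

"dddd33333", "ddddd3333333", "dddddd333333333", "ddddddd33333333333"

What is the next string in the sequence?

The n-th term is n+2 d's then 2n+1 3's, where the shown terms are n = 2, 3, 4, 5.
At n = 6 the blocks have lengths 8, 13.

dddddddd3333333333333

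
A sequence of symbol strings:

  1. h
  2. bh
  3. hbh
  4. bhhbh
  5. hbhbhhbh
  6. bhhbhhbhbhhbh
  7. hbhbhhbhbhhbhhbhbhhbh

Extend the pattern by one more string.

bhhbhhbhbhhbhhbhbhhbhbhhbhhbhbhhbh

From term 3 onward, concatenate the second-to-last term with the last: h·bh = hbh, bh·hbh = bhhbh, …
The next term joins bhhbhhbhbhhbh and hbhbhhbhbhhbhhbhbhhbh.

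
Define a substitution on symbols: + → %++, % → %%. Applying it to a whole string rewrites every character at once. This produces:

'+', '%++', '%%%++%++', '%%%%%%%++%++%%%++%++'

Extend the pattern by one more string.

%%%%%%%%%%%%%%%++%++%%%++%++%%%%%%%++%++%%%++%++

Applying the rule to each of the 20 symbols of %%%%%%%++%++%%%++%++ gives the pieces %% %% %% %% %% %% %% %++ %++ %% %++ %++ %% %% %% %++ %++ %% %++ %++, which concatenate to the answer.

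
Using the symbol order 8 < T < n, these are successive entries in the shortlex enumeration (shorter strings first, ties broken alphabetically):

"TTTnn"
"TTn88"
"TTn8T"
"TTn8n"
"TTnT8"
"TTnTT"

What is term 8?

TTnn8

Advancing 2 positions from TTnTT through TTnTT → TTnTn reaches term 8.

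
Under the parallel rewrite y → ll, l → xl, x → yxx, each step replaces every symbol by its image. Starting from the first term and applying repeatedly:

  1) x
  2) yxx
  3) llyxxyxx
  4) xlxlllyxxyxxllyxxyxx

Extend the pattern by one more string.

yxxxlyxxxlxlxlllyxxyxxllyxxyxxxlxlllyxxyxxllyxxyxx

Applying the rule to each of the 20 symbols of xlxlllyxxyxxllyxxyxx gives the pieces yxx xl yxx xl xl xl ll yxx yxx ll yxx yxx xl xl ll yxx yxx ll yxx yxx, which concatenate to the answer.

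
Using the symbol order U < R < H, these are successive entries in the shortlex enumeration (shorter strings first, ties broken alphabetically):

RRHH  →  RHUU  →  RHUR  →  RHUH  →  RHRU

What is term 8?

RHHU

Stepping forward 3 times from RHRU: RHRU → RHRR → RHRH, then the target.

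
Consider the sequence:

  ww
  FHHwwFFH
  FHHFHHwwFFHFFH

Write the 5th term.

s(k+1) = FHH·s(k)·FFH, so each term gains FHH as a prefix and FFH as a suffix.
From FHHFHHwwFFHFFH, 2 further steps: FHHFHHwwFFHFFH → FHHFHHFHHwwFFHFFHFFH → (answer).

FHHFHHFHHFHHwwFFHFFHFFHFFH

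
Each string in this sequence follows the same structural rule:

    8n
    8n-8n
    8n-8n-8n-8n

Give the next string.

Every step duplicates the string with '-' between the halves.
Doubling 8n-8n-8n-8n with '-' between the halves:

8n-8n-8n-8n-8n-8n-8n-8n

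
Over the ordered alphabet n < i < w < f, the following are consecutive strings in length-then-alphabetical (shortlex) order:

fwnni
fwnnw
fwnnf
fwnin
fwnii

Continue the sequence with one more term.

fwniw

The successor of fwnii increments the rightmost position that isn't already f and resets every position after it to n.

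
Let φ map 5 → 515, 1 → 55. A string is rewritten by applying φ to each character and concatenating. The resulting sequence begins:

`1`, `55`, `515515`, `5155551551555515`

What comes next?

φ(5155551551555515) expands symbol-by-symbol to 515 55 515 515 515 515 55 515 515 55 515 515 515 515 55 515; joining the 16 pieces gives the next term.

51555515515515515555155155551551551551555515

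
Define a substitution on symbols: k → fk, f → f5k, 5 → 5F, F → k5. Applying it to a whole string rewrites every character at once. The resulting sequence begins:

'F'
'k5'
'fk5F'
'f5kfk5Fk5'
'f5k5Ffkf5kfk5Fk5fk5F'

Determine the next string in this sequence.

Applying the rule to each of the 20 symbols of f5k5Ffkf5kfk5Fk5fk5F gives the pieces f5k 5F fk 5F k5 f5k fk f5k 5F fk f5k fk 5F k5 fk 5F f5k fk 5F k5, which concatenate to the answer.

f5k5Ffk5Fk5f5kfkf5k5Ffkf5kfk5Fk5fk5Ff5kfk5Fk5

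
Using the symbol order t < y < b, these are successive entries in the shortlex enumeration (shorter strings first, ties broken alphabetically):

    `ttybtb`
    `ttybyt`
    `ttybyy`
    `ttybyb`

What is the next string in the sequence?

Treat ttybyb as a base-3 numeral over the given alphabet and add one, carrying through any trailing b's.

ttybbt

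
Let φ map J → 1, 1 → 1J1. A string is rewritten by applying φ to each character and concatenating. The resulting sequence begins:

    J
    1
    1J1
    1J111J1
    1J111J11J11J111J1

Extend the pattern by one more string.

1J111J11J11J111J11J111J11J111J11J11J111J1

φ(1J111J11J11J111J1) expands symbol-by-symbol to 1J1 1 1J1 1J1 1J1 1 1J1 1J1 1 1J1 1J1 1 1J1 1J1 1J1 1 1J1; joining the 17 pieces gives the next term.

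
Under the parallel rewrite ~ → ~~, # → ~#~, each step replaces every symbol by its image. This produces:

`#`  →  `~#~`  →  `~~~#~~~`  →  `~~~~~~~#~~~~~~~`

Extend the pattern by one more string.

Rewriting the 15 symbols of ~~~~~~~#~~~~~~~ one by one yields ~~ ~~ ~~ ~~ ~~ ~~ ~~ ~#~ ~~ ~~ ~~ ~~ ~~ ~~ ~~; concatenated:

~~~~~~~~~~~~~~~#~~~~~~~~~~~~~~~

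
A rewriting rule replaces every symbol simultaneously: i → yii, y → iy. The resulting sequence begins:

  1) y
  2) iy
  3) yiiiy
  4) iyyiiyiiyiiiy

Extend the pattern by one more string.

Replace each of the 13 characters of iyyiiyiiyiiiy in place — yii iy iy yii yii iy yii yii iy yii yii yii iy — and concatenate.

yiiiyiyyiiyiiiyyiiyiiiyyiiyiiyiiiy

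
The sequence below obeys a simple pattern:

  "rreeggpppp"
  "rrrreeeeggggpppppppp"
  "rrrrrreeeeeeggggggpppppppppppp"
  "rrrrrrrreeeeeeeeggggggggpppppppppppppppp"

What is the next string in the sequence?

rrrrrrrrrreeeeeeeeeeggggggggggpppppppppppppppppppp

The n-th term is 2n r's then 2n e's then 2n g's then 4n p's (n = 1, 2, …).
At n = 5 the blocks have lengths 10, 10, 10, 20.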